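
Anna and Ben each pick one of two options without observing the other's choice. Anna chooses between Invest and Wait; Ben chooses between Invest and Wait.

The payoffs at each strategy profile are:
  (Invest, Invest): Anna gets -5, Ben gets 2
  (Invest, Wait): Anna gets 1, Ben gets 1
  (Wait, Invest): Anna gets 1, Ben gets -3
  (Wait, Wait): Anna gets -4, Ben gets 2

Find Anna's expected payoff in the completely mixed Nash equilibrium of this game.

First find q, the probability Ben plays Invest, from Anna's indifference between Invest and Wait: −5q + (1−q) = q − 4(1−q), giving q = 5/11.
Since Anna is indifferent in equilibrium, Anna's expected payoff equals the payoff from either row against (5/11, 6/11). Using Invest: −5(5/11) + (6/11) = -19/11.

-19/11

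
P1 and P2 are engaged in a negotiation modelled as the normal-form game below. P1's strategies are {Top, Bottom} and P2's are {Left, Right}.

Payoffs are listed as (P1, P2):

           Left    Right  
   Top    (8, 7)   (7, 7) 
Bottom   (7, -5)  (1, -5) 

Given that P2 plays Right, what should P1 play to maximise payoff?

Top

Against Right, P1 earns 7 from Top and 1 from Bottom.
So Top is the best response.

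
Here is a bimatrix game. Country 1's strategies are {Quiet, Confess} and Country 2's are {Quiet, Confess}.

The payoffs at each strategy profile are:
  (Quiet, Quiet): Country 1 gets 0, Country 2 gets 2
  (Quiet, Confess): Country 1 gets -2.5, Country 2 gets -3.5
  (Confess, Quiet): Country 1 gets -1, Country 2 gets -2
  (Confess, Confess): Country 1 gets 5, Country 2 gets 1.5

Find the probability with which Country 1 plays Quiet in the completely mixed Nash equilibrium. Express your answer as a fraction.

7/18

Let p be the probability that Country 1 plays Quiet. In a completely mixed equilibrium, Country 2 must be indifferent between Quiet and Confess.
Country 2's expected payoff from Quiet is 2p − 2(1−p); from Confess it is −3.5p + 1.5(1−p).
Setting these equal: 4p − 2 = −5p + 1.5, so p = 7/18.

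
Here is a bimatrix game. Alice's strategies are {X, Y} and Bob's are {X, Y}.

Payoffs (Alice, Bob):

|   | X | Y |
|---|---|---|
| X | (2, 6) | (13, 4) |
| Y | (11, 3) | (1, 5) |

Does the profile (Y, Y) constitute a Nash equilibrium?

No

At (Y, Y), Alice earns 1; switching to X would give 13, so Alice would deviate.
Bob earns 5; switching to X would give 3, so Bob has no profitable deviation.
Since at least one player can profitably deviate, this is not a Nash equilibrium.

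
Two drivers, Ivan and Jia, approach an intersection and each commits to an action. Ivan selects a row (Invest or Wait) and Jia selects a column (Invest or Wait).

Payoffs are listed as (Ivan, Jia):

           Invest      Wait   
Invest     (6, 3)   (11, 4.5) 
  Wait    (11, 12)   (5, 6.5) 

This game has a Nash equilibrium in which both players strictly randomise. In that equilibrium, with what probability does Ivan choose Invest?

Let r be the probability that Ivan plays Invest. In a completely mixed equilibrium, Jia must be indifferent between Invest and Wait.
Jia's expected payoff from Invest is 3r + 12(1−r); from Wait it is 4.5r + 6.5(1−r).
Setting these equal: −9r + 12 = −2r + 6.5, so r = 11/14.

11/14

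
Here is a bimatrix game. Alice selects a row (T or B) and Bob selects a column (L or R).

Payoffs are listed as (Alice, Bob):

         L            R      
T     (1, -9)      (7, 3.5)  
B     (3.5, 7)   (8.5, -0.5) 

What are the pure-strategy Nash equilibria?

(B, L)

(T, L): Alice prefers B (3.5 > 1); Bob prefers R (3.5 > -9) — not an equilibrium.
(T, R): Alice prefers B (8.5 > 7) — not an equilibrium.
(B, L): Alice gets 3.5 ≥ 1 from T, and Bob gets 7 ≥ -0.5 from R — Nash equilibrium.
(B, R): Bob prefers L (7 > -0.5) — not an equilibrium.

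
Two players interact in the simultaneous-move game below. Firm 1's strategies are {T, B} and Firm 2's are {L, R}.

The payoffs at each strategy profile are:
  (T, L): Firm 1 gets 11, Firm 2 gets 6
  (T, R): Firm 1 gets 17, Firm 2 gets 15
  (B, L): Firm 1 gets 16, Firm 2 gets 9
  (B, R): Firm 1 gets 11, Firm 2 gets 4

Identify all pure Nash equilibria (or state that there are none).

(T, R) and (B, L)

(T, L): Firm 1 prefers B (16 > 11); Firm 2 prefers R (15 > 6) — not an equilibrium.
(T, R): Firm 1 gets 17 ≥ 11 from B, and Firm 2 gets 15 ≥ 6 from L — Nash equilibrium.
(B, L): Firm 1 gets 16 ≥ 11 from T, and Firm 2 gets 9 ≥ 4 from R — Nash equilibrium.
(B, R): Firm 1 prefers T (17 > 11); Firm 2 prefers L (9 > 4) — not an equilibrium.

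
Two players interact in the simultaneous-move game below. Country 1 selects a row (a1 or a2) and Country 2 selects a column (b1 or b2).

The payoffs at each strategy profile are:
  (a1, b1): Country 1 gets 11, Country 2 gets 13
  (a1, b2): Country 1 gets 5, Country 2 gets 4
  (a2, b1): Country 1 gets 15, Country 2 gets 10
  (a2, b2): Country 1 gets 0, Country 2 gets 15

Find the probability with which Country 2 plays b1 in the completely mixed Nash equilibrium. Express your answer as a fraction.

5/9

Let y be the probability that Country 2 plays b1. In a completely mixed equilibrium, Country 1 must be indifferent between a1 and a2.
Country 1's expected payoff from a1 is 11y + 5(1−y); from a2 it is 15y.
Setting these equal: 6y + 5 = 15y, so y = 5/9.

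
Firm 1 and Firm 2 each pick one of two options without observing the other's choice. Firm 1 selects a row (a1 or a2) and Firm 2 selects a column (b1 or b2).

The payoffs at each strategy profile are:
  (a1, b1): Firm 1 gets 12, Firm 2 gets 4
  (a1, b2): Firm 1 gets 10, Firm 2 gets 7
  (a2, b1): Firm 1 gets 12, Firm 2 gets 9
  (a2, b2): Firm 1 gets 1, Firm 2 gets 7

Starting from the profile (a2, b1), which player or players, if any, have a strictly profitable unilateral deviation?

Neither

Firm 1 at (a2, b1) earns 12; deviating to a1 yields 12 — not better.
Firm 2 earns 9; deviating to b2 yields 7 — not better.
Neither player can strictly improve; the profile is a Nash equilibrium.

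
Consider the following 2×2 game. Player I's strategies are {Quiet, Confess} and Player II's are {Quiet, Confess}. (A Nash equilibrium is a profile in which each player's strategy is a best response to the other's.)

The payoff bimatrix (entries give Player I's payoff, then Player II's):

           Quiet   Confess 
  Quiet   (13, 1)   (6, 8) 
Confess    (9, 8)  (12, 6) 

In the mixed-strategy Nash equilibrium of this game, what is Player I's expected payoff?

51/5

First find q, the probability Player II plays Quiet, from Player I's indifference between Quiet and Confess: 13q + 6(1−q) = 9q + 12(1−q), giving q = 3/5.
Since Player I is indifferent in equilibrium, Player I's expected payoff equals the payoff from either row against (3/5, 2/5). Using Quiet: 13(3/5) + 6(2/5) = 51/5.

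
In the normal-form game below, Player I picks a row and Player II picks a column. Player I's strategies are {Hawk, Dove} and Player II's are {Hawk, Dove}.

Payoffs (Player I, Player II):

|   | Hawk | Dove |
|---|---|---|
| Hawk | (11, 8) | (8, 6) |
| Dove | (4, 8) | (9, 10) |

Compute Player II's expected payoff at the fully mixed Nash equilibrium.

First find p, the probability Player I plays Hawk, from Player II's indifference between Hawk and Dove: 8p + 8(1−p) = 6p + 10(1−p), giving p = 1/2.
Since Player II is indifferent in equilibrium, Player II's expected payoff equals the payoff from either column against (1/2, 1/2). Using Hawk: 8(1/2) + 8(1/2) = 8.

8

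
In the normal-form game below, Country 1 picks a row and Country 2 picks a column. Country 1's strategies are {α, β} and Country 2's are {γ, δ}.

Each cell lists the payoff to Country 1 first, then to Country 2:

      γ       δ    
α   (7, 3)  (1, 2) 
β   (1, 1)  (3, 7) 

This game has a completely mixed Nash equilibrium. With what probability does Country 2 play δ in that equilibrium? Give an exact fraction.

Let c be the probability that Country 2 plays γ. In a completely mixed equilibrium, Country 1 must be indifferent between α and β.
Country 1's expected payoff from α is 7c + (1−c); from β it is c + 3(1−c).
Setting these equal: 6c + 1 = −2c + 3, so c = 1/4.
Therefore Country 2 plays δ with probability 1 − 1/4 = 3/4.

3/4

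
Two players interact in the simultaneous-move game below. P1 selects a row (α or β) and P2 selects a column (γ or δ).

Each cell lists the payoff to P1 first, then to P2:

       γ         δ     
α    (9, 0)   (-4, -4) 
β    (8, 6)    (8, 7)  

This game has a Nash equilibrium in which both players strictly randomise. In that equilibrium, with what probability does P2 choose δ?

Let y be the probability that P2 plays γ. In a completely mixed equilibrium, P1 must be indifferent between α and β.
P1's expected payoff from α is 9y − 4(1−y); from β it is 8y + 8(1−y).
Setting these equal: 13y − 4 = 8, so y = 12/13.
Therefore P2 plays δ with probability 1 − 12/13 = 1/13.

1/13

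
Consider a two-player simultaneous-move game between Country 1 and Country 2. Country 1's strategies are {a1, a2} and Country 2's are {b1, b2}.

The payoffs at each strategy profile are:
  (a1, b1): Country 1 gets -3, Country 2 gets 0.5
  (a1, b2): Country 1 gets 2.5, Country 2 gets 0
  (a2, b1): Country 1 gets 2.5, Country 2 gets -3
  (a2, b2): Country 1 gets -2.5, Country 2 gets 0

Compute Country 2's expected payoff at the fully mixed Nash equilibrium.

0

First find p, the probability Country 1 plays a1, from Country 2's indifference between b1 and b2: 0.5p − 3(1−p) = 0, giving p = 6/7.
Since Country 2 is indifferent in equilibrium, Country 2's expected payoff equals the payoff from either column against (6/7, 1/7). Using b1: 0.5(6/7) − 3(1/7) = 0.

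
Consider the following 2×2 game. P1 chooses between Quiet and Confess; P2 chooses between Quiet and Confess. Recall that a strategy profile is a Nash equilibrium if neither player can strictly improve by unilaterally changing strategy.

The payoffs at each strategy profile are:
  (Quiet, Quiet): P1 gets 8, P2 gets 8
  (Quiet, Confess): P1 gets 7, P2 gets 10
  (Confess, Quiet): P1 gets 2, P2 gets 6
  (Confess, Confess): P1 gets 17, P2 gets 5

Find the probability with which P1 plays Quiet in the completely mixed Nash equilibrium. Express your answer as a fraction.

Let x be the probability that P1 plays Quiet. In a completely mixed equilibrium, P2 must be indifferent between Quiet and Confess.
P2's expected payoff from Quiet is 8x + 6(1−x); from Confess it is 10x + 5(1−x).
Setting these equal: 2x + 6 = 5x + 5, so x = 1/3.

1/3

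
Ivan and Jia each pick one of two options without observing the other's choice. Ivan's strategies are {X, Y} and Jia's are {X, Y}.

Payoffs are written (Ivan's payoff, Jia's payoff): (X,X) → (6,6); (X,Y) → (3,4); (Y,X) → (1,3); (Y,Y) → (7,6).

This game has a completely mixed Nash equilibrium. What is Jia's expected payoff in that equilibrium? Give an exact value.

24/5

First find p, the probability Ivan plays X, from Jia's indifference between X and Y: 6p + 3(1−p) = 4p + 6(1−p), giving p = 3/5.
Since Jia is indifferent in equilibrium, Jia's expected payoff equals the payoff from either column against (3/5, 2/5). Using X: 6(3/5) + 3(2/5) = 24/5.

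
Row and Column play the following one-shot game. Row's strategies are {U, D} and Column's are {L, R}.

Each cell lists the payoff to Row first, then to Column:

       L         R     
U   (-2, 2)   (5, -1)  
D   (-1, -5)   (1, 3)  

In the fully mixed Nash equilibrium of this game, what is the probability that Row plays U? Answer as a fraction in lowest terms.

8/11

Let p be the probability that Row plays U. In a completely mixed equilibrium, Column must be indifferent between L and R.
Column's expected payoff from L is 2p − 5(1−p); from R it is −p + 3(1−p).
Setting these equal: 7p − 5 = −4p + 3, so p = 8/11.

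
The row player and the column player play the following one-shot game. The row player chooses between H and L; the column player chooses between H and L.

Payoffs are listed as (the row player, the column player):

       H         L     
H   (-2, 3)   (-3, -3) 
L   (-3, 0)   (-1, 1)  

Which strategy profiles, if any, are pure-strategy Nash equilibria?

(H, H) and (L, L)

(H, H): the row player gets -2 ≥ -3 from L, and the column player gets 3 ≥ -3 from L — Nash equilibrium.
(H, L): the row player prefers L (-1 > -3); the column player prefers H (3 > -3) — not an equilibrium.
(L, H): the row player prefers H (-2 > -3); the column player prefers L (1 > 0) — not an equilibrium.
(L, L): the row player gets -1 ≥ -3 from H, and the column player gets 1 ≥ 0 from H — Nash equilibrium.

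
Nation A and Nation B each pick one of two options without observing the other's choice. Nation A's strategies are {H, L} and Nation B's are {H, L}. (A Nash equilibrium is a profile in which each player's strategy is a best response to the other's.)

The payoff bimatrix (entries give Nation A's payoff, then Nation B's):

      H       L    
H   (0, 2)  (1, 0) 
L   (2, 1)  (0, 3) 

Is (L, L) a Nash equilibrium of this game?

No

At (L, L), Nation A earns 0; switching to H would give 1, so Nation A would deviate.
Nation B earns 3; switching to H would give 1, so Nation B has no profitable deviation.
Since at least one player can profitably deviate, this is not a Nash equilibrium.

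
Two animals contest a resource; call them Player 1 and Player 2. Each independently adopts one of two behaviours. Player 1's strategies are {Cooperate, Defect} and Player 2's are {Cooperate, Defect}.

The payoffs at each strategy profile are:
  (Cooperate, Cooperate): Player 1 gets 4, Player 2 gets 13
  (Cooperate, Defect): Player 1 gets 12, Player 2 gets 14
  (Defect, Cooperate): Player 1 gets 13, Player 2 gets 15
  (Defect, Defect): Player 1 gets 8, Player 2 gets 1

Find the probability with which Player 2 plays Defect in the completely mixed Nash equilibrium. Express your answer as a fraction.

Let y be the probability that Player 2 plays Cooperate. In a completely mixed equilibrium, Player 1 must be indifferent between Cooperate and Defect.
Player 1's expected payoff from Cooperate is 4y + 12(1−y); from Defect it is 13y + 8(1−y).
Setting these equal: −8y + 12 = 5y + 8, so y = 4/13.
Therefore Player 2 plays Defect with probability 1 − 4/13 = 9/13.

9/13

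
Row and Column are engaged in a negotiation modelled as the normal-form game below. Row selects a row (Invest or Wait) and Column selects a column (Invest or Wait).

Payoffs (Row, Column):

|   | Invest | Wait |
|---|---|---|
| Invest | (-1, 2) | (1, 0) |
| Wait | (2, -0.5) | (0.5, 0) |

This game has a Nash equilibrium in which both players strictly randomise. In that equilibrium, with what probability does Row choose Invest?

Let x be the probability that Row plays Invest. In a completely mixed equilibrium, Column must be indifferent between Invest and Wait.
Column's expected payoff from Invest is 2x − 0.5(1−x); from Wait it is 0.
Setting these equal: 2.5x − 0.5 = 0, so x = 1/5.

1/5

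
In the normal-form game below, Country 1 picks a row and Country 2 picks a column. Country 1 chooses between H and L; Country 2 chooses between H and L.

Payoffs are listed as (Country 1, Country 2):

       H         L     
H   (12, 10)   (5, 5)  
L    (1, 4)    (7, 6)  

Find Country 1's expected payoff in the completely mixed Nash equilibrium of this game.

79/13

First find q, the probability Country 2 plays H, from Country 1's indifference between H and L: 12q + 5(1−q) = q + 7(1−q), giving q = 2/13.
Since Country 1 is indifferent in equilibrium, Country 1's expected payoff equals the payoff from either row against (2/13, 11/13). Using H: 12(2/13) + 5(11/13) = 79/13.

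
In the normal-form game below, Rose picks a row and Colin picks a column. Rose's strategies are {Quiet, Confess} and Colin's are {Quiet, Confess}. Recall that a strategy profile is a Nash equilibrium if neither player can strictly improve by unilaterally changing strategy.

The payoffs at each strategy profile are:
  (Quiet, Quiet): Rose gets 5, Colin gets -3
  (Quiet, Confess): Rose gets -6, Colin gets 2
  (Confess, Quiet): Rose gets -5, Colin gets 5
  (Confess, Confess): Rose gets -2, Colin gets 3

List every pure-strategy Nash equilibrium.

none

(Quiet, Quiet): Colin prefers Confess (2 > -3) — not an equilibrium.
(Quiet, Confess): Rose prefers Confess (-2 > -6) — not an equilibrium.
(Confess, Quiet): Rose prefers Quiet (5 > -5) — not an equilibrium.
(Confess, Confess): Colin prefers Quiet (5 > 3) — not an equilibrium.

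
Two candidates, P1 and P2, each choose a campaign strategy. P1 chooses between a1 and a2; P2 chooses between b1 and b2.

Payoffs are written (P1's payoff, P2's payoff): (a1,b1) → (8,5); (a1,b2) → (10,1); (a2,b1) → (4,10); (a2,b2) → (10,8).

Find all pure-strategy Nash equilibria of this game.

(a1, b1): P1 gets 8 ≥ 4 from a2, and P2 gets 5 ≥ 1 from b2 — Nash equilibrium.
(a1, b2): P2 prefers b1 (5 > 1) — not an equilibrium.
(a2, b1): P1 prefers a1 (8 > 4) — not an equilibrium.
(a2, b2): P2 prefers b1 (10 > 8) — not an equilibrium.

(a1, b1)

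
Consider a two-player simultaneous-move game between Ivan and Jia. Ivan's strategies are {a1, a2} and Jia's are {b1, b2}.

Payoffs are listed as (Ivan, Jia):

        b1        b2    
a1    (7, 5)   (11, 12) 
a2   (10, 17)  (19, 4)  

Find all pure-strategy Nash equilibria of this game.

(a1, b1): Ivan prefers a2 (10 > 7); Jia prefers b2 (12 > 5) — not an equilibrium.
(a1, b2): Ivan prefers a2 (19 > 11) — not an equilibrium.
(a2, b1): Ivan gets 10 ≥ 7 from a1, and Jia gets 17 ≥ 4 from b2 — Nash equilibrium.
(a2, b2): Jia prefers b1 (17 > 4) — not an equilibrium.

(a2, b1)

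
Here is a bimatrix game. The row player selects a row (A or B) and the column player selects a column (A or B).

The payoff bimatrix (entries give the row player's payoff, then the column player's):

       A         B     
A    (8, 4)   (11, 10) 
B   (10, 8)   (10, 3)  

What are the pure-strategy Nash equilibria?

(A, A): the row player prefers B (10 > 8); the column player prefers B (10 > 4) — not an equilibrium.
(A, B): the row player gets 11 ≥ 10 from B, and the column player gets 10 ≥ 4 from A — Nash equilibrium.
(B, A): the row player gets 10 ≥ 8 from A, and the column player gets 8 ≥ 3 from B — Nash equilibrium.
(B, B): the row player prefers A (11 > 10); the column player prefers A (8 > 3) — not an equilibrium.

(A, B) and (B, A)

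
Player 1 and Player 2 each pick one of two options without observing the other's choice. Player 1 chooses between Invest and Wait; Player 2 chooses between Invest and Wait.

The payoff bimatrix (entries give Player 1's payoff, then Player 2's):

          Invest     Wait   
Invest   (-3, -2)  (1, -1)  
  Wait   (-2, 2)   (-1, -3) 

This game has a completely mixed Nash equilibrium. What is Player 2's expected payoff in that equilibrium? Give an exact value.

-4/3

First find p, the probability Player 1 plays Invest, from Player 2's indifference between Invest and Wait: −2p + 2(1−p) = −p − 3(1−p), giving p = 5/6.
Since Player 2 is indifferent in equilibrium, Player 2's expected payoff equals the payoff from either column against (5/6, 1/6). Using Invest: −2(5/6) + 2(1/6) = -4/3.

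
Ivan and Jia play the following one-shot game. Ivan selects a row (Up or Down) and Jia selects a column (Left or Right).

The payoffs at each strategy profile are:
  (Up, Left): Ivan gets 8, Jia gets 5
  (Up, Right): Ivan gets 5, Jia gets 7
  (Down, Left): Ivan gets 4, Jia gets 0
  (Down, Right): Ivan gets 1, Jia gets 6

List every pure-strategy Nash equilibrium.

(Up, Left): Jia prefers Right (7 > 5) — not an equilibrium.
(Up, Right): Ivan gets 5 ≥ 1 from Down, and Jia gets 7 ≥ 5 from Left — Nash equilibrium.
(Down, Left): Ivan prefers Up (8 > 4); Jia prefers Right (6 > 0) — not an equilibrium.
(Down, Right): Ivan prefers Up (5 > 1) — not an equilibrium.

(Up, Right)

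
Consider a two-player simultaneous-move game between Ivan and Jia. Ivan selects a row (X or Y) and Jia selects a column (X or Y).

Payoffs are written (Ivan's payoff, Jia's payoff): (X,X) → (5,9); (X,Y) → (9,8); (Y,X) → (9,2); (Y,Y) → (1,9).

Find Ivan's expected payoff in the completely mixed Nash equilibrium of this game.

19/3

First find q, the probability Jia plays X, from Ivan's indifference between X and Y: 5q + 9(1−q) = 9q + (1−q), giving q = 2/3.
Since Ivan is indifferent in equilibrium, Ivan's expected payoff equals the payoff from either row against (2/3, 1/3). Using X: 5(2/3) + 9(1/3) = 19/3.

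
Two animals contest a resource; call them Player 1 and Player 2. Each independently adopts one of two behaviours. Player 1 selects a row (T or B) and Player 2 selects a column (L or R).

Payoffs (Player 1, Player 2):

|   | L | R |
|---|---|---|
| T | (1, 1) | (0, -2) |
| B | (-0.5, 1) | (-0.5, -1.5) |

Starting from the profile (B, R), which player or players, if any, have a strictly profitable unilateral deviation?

Player 1 at (B, R) earns -0.5; deviating to T yields 0 — a strict improvement.
Player 2 earns -1.5; deviating to L yields 1 — a strict improvement.
Both Player 1 and Player 2 have strictly profitable deviations.

Both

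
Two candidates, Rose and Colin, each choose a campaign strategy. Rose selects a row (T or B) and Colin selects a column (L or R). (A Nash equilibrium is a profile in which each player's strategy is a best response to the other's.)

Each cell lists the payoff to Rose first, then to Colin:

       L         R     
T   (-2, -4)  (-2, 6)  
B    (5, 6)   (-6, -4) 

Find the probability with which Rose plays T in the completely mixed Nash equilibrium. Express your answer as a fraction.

1/2

Let x be the probability that Rose plays T. In a completely mixed equilibrium, Colin must be indifferent between L and R.
Colin's expected payoff from L is −4x + 6(1−x); from R it is 6x − 4(1−x).
Setting these equal: −10x + 6 = 10x − 4, so x = 1/2.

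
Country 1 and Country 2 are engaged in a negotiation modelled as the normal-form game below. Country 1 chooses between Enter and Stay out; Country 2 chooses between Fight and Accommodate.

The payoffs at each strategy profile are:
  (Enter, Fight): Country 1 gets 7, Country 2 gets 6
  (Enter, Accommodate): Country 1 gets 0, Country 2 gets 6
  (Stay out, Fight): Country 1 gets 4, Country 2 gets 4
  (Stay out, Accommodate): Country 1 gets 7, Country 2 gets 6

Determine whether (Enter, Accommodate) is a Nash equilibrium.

At (Enter, Accommodate), Country 1 earns 0; switching to Stay out would give 7, so Country 1 would deviate.
Country 2 earns 6; switching to Fight would give 6, so Country 2 has no profitable deviation.
Since at least one player can profitably deviate, this is not a Nash equilibrium.

No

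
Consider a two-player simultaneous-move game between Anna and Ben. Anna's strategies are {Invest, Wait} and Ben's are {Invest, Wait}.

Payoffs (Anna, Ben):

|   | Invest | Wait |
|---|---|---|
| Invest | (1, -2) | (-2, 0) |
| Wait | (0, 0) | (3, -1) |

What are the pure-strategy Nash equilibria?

none

(Invest, Invest): Ben prefers Wait (0 > -2) — not an equilibrium.
(Invest, Wait): Anna prefers Wait (3 > -2) — not an equilibrium.
(Wait, Invest): Anna prefers Invest (1 > 0) — not an equilibrium.
(Wait, Wait): Ben prefers Invest (0 > -1) — not an equilibrium.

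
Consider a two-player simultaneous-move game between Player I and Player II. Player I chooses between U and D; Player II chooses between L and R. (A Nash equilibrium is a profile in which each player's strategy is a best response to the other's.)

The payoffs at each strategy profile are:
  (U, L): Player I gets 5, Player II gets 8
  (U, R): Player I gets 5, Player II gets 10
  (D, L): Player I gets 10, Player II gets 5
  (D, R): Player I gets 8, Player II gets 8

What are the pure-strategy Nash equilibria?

(U, L): Player I prefers D (10 > 5); Player II prefers R (10 > 8) — not an equilibrium.
(U, R): Player I prefers D (8 > 5) — not an equilibrium.
(D, L): Player II prefers R (8 > 5) — not an equilibrium.
(D, R): Player I gets 8 ≥ 5 from U, and Player II gets 8 ≥ 5 from L — Nash equilibrium.

(D, R)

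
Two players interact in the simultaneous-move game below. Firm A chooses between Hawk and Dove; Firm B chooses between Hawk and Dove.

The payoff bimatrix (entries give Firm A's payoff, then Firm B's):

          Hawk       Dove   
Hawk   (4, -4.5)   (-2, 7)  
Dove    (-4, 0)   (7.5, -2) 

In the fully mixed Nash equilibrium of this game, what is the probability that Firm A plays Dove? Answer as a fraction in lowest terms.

23/27

Let p be the probability that Firm A plays Hawk. In a completely mixed equilibrium, Firm B must be indifferent between Hawk and Dove.
Firm B's expected payoff from Hawk is −4.5p; from Dove it is 7p − 2(1−p).
Setting these equal: −4.5p = 9p − 2, so p = 4/27.
Therefore Firm A plays Dove with probability 1 − 4/27 = 23/27.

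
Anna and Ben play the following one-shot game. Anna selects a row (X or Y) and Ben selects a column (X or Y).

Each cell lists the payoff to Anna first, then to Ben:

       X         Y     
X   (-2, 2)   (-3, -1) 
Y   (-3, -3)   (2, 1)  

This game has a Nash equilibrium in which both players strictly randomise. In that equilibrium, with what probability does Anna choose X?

4/7

Let x be the probability that Anna plays X. In a completely mixed equilibrium, Ben must be indifferent between X and Y.
Ben's expected payoff from X is 2x − 3(1−x); from Y it is −x + (1−x).
Setting these equal: 5x − 3 = −2x + 1, so x = 4/7.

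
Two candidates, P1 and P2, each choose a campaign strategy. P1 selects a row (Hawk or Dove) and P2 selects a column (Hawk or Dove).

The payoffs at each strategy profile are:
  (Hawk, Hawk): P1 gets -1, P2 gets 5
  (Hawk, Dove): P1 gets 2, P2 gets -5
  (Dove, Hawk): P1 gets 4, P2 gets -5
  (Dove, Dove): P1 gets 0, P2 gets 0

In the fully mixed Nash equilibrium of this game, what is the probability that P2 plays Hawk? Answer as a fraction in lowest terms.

2/7

Let q be the probability that P2 plays Hawk. In a completely mixed equilibrium, P1 must be indifferent between Hawk and Dove.
P1's expected payoff from Hawk is −q + 2(1−q); from Dove it is 4q.
Setting these equal: −3q + 2 = 4q, so q = 2/7.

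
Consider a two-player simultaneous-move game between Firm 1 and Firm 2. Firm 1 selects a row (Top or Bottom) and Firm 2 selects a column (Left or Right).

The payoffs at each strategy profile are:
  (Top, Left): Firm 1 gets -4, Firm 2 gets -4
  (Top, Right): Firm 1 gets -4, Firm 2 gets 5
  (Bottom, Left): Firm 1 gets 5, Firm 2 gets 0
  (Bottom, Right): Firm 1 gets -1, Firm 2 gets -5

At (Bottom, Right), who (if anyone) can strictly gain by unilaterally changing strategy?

Firm 1 at (Bottom, Right) earns -1; deviating to Top yields -4 — not better.
Firm 2 earns -5; deviating to Left yields 0 — a strict improvement.
Only Firm 2 has a strictly profitable deviation.

Firm 2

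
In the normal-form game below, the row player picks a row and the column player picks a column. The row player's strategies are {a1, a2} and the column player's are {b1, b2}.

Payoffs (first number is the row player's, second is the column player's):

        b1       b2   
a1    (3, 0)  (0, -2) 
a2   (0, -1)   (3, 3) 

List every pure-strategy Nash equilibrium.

(a1, b1): the row player gets 3 ≥ 0 from a2, and the column player gets 0 ≥ -2 from b2 — Nash equilibrium.
(a1, b2): the row player prefers a2 (3 > 0); the column player prefers b1 (0 > -2) — not an equilibrium.
(a2, b1): the row player prefers a1 (3 > 0); the column player prefers b2 (3 > -1) — not an equilibrium.
(a2, b2): the row player gets 3 ≥ 0 from a1, and the column player gets 3 ≥ -1 from b1 — Nash equilibrium.

(a1, b1) and (a2, b2)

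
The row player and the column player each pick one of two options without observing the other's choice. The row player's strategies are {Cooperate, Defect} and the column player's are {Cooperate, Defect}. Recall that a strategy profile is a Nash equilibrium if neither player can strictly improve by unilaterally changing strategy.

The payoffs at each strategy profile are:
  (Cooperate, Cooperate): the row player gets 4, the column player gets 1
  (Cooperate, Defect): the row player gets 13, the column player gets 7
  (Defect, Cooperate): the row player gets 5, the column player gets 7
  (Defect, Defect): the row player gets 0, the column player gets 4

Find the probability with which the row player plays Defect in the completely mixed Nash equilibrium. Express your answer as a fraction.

2/3

Let r be the probability that the row player plays Cooperate. In a completely mixed equilibrium, the column player must be indifferent between Cooperate and Defect.
The column player's expected payoff from Cooperate is r + 7(1−r); from Defect it is 7r + 4(1−r).
Setting these equal: −6r + 7 = 3r + 4, so r = 1/3.
Therefore the row player plays Defect with probability 1 − 1/3 = 2/3.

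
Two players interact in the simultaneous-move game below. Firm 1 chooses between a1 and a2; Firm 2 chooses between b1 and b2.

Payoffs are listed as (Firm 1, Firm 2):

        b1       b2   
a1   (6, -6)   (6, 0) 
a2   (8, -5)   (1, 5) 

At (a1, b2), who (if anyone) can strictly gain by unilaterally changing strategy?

Neither

Firm 1 at (a1, b2) earns 6; deviating to a2 yields 1 — not better.
Firm 2 earns 0; deviating to b1 yields -6 — not better.
Neither player can strictly improve; the profile is a Nash equilibrium.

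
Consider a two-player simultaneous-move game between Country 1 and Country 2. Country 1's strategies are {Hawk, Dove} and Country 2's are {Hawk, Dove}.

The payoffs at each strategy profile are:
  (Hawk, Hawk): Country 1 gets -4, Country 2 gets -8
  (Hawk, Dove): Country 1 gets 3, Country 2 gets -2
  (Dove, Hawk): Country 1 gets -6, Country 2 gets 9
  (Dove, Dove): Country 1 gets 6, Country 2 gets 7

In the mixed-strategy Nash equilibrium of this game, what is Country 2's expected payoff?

19/4

First find x, the probability Country 1 plays Hawk, from Country 2's indifference between Hawk and Dove: −8x + 9(1−x) = −2x + 7(1−x), giving x = 1/4.
Since Country 2 is indifferent in equilibrium, Country 2's expected payoff equals the payoff from either column against (1/4, 3/4). Using Hawk: −8(1/4) + 9(3/4) = 19/4.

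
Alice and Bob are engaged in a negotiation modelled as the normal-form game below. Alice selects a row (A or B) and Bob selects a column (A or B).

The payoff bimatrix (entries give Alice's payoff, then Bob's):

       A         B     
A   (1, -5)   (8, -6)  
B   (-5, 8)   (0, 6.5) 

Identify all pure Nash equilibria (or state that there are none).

(A, A): Alice gets 1 ≥ -5 from B, and Bob gets -5 ≥ -6 from B — Nash equilibrium.
(A, B): Bob prefers A (-5 > -6) — not an equilibrium.
(B, A): Alice prefers A (1 > -5) — not an equilibrium.
(B, B): Alice prefers A (8 > 0); Bob prefers A (8 > 6.5) — not an equilibrium.

(A, A)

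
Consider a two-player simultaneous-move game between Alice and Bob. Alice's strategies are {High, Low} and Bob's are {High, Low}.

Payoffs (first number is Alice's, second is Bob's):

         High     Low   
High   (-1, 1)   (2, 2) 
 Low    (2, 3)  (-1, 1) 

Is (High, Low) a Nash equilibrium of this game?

Yes

At (High, Low), Alice earns 2; switching to Low would give -1, so Alice has no profitable deviation.
Bob earns 2; switching to High would give 1, so Bob has no profitable deviation.
Neither player can gain by a unilateral deviation, so this profile is a Nash equilibrium.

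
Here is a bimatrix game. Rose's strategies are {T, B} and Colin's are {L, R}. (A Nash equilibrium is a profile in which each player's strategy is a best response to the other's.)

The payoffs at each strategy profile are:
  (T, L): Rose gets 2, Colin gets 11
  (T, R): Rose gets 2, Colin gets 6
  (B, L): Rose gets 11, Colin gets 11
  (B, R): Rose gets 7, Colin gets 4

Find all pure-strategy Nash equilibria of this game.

(B, L)

(T, L): Rose prefers B (11 > 2) — not an equilibrium.
(T, R): Rose prefers B (7 > 2); Colin prefers L (11 > 6) — not an equilibrium.
(B, L): Rose gets 11 ≥ 2 from T, and Colin gets 11 ≥ 4 from R — Nash equilibrium.
(B, R): Colin prefers L (11 > 4) — not an equilibrium.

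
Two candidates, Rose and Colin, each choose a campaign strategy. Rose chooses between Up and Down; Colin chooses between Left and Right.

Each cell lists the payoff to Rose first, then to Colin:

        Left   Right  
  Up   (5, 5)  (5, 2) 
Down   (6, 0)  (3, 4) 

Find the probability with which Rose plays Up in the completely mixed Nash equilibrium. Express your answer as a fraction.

Let r be the probability that Rose plays Up. In a completely mixed equilibrium, Colin must be indifferent between Left and Right.
Colin's expected payoff from Left is 5r; from Right it is 2r + 4(1−r).
Setting these equal: 5r = −2r + 4, so r = 4/7.

4/7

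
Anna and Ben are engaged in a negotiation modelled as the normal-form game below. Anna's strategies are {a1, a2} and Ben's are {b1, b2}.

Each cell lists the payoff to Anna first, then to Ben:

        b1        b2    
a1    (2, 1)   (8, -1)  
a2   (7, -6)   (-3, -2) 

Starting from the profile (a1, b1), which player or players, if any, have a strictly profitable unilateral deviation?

Anna

Anna at (a1, b1) earns 2; deviating to a2 yields 7 — a strict improvement.
Ben earns 1; deviating to b2 yields -1 — not better.
Only Anna has a strictly profitable deviation.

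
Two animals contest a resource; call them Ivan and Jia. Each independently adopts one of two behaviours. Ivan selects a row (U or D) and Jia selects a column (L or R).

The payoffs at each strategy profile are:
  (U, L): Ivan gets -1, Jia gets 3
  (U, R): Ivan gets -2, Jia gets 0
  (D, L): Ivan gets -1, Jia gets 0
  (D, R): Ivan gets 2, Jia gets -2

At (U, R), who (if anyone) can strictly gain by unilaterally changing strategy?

Both

Ivan at (U, R) earns -2; deviating to D yields 2 — a strict improvement.
Jia earns 0; deviating to L yields 3 — a strict improvement.
Both Ivan and Jia have strictly profitable deviations.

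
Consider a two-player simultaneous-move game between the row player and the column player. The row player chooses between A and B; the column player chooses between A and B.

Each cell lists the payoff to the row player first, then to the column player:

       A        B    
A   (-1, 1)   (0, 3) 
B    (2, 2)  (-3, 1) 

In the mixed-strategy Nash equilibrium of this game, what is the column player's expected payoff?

5/3

First find p, the probability the row player plays A, from the column player's indifference between A and B: p + 2(1−p) = 3p + (1−p), giving p = 1/3.
Since the column player is indifferent in equilibrium, the column player's expected payoff equals the payoff from either column against (1/3, 2/3). Using A: (1/3) + 2(2/3) = 5/3.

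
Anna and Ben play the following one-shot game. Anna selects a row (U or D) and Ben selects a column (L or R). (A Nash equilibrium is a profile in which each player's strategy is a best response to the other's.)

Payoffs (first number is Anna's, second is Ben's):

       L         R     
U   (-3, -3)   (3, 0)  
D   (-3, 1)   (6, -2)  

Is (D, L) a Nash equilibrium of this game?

At (D, L), Anna earns -3; switching to U would give -3, so Anna has no profitable deviation.
Ben earns 1; switching to R would give -2, so Ben has no profitable deviation.
Neither player can gain by a unilateral deviation, so this profile is a Nash equilibrium.

Yes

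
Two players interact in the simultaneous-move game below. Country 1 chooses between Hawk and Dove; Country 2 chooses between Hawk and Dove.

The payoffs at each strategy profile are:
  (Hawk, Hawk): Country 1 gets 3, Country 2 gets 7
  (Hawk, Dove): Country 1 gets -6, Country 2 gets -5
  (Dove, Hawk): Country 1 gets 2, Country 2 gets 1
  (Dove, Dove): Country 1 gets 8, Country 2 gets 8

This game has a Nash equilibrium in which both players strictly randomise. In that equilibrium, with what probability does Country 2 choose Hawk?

Let q be the probability that Country 2 plays Hawk. In a completely mixed equilibrium, Country 1 must be indifferent between Hawk and Dove.
Country 1's expected payoff from Hawk is 3q − 6(1−q); from Dove it is 2q + 8(1−q).
Setting these equal: 9q − 6 = −6q + 8, so q = 14/15.

14/15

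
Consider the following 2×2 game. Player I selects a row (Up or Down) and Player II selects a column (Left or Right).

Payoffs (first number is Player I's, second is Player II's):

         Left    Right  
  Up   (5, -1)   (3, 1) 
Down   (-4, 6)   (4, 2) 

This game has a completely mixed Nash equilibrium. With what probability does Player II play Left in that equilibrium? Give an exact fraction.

1/10

Let c be the probability that Player II plays Left. In a completely mixed equilibrium, Player I must be indifferent between Up and Down.
Player I's expected payoff from Up is 5c + 3(1−c); from Down it is −4c + 4(1−c).
Setting these equal: 2c + 3 = −8c + 4, so c = 1/10.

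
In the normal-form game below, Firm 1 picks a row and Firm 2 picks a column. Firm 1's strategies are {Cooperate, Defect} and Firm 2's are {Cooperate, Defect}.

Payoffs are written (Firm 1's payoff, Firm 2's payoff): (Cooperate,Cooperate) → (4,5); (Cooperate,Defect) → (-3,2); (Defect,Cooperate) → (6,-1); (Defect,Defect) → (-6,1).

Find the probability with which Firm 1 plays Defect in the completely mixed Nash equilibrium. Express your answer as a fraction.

Let x be the probability that Firm 1 plays Cooperate. In a completely mixed equilibrium, Firm 2 must be indifferent between Cooperate and Defect.
Firm 2's expected payoff from Cooperate is 5x − (1−x); from Defect it is 2x + (1−x).
Setting these equal: 6x − 1 = x + 1, so x = 2/5.
Therefore Firm 1 plays Defect with probability 1 − 2/5 = 3/5.

3/5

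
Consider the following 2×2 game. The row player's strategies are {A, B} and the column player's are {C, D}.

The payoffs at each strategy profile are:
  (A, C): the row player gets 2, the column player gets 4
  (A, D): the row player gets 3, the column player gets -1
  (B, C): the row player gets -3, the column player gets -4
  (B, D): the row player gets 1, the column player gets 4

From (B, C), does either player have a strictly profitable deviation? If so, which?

The row player at (B, C) earns -3; deviating to A yields 2 — a strict improvement.
The column player earns -4; deviating to D yields 4 — a strict improvement.
Both the row player and the column player have strictly profitable deviations.

Both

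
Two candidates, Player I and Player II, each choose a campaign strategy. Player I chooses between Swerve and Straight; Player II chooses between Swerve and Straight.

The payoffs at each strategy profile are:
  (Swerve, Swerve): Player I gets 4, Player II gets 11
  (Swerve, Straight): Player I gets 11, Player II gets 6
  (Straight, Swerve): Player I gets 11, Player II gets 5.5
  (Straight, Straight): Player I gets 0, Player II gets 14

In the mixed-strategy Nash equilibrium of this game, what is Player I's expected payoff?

121/18

First find y, the probability Player II plays Swerve, from Player I's indifference between Swerve and Straight: 4y + 11(1−y) = 11y, giving y = 11/18.
Since Player I is indifferent in equilibrium, Player I's expected payoff equals the payoff from either row against (11/18, 7/18). Using Swerve: 4(11/18) + 11(7/18) = 121/18.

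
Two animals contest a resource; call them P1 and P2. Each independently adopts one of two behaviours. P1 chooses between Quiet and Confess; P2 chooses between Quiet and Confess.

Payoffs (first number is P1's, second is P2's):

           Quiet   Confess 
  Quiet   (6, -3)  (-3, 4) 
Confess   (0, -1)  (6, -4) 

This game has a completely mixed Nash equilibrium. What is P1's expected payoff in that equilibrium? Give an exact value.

First find q, the probability P2 plays Quiet, from P1's indifference between Quiet and Confess: 6q − 3(1−q) = 6(1−q), giving q = 3/5.
Since P1 is indifferent in equilibrium, P1's expected payoff equals the payoff from either row against (3/5, 2/5). Using Quiet: 6(3/5) − 3(2/5) = 12/5.

12/5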